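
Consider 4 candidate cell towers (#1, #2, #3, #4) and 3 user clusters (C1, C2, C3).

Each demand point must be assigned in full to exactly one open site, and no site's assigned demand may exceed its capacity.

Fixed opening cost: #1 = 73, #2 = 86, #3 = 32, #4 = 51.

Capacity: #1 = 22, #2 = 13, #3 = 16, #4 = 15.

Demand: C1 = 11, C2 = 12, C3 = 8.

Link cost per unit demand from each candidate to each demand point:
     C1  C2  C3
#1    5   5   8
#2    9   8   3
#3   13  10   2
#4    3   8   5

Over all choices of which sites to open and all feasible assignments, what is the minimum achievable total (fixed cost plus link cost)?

265

Open {#1, #3, #4}; cheapest assignment that respects the capacities:
  #1 (cap 22, load 12): C2 — cost 12×5 = 60
  #3 (cap 16, load 8): C3 — cost 8×2 = 16
  #4 (cap 15, load 11): C1 — cost 11×3 = 33
  Shipping 109, fixed 156 → total 265.
  Any other capacity-feasible assignment to {#1, #3, #4} ships for at least 109.
Compare {#1, #4}: its best feasible assignment gives total 281.
Compare {#2, #3, #4}: its best feasible assignment gives total 314.
Every other set of open sites that can feasibly serve all demand totals ≥ 281 even under its best assignment. Minimum: 265.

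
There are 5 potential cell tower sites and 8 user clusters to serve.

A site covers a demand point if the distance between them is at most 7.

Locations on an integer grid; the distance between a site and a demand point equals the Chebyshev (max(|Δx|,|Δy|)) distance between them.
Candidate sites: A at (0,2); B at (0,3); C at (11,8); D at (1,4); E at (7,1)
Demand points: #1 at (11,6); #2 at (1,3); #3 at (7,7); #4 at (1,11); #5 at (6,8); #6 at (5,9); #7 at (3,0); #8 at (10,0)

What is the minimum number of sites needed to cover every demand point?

Coverage sets (demand points within 7 of each site):
  A: {#2, #3, #5, #6, #7}
  B: {#2, #3, #5, #6, #7}
  C: {#1, #3, #5, #6}
  D: {#2, #3, #4, #5, #6, #7}
  E: {#1, #2, #3, #5, #7, #8}
No single site covers all 8 demand points.
But {D, E} covers everything, so the minimum is 2.

2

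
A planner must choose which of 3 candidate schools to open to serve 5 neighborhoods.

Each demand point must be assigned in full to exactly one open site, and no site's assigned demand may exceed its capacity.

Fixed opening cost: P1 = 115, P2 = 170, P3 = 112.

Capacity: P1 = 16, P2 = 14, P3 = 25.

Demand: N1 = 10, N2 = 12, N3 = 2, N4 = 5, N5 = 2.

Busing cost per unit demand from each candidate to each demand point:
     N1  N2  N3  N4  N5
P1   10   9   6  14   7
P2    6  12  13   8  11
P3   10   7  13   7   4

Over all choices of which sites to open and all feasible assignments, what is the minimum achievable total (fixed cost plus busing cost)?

Open {P1, P3}; cheapest assignment that respects the capacities:
  P1 (cap 16, load 12): N1, N3 — cost 10×10 + 2×6 = 112
  P3 (cap 25, load 19): N2, N4, N5 — cost 12×7 + 5×7 + 2×4 = 127
  Shipping 239, fixed 227 → total 466.
  Any other capacity-feasible assignment to {P1, P3} ships for at least 239.
Compare {P2, P3}: its best feasible assignment gives total 495.
Compare {P1, P2, P3}: its best feasible assignment gives total 596.
Every other set of open sites that can feasibly serve all demand totals ≥ 495 even under its best assignment. Minimum: 466.

466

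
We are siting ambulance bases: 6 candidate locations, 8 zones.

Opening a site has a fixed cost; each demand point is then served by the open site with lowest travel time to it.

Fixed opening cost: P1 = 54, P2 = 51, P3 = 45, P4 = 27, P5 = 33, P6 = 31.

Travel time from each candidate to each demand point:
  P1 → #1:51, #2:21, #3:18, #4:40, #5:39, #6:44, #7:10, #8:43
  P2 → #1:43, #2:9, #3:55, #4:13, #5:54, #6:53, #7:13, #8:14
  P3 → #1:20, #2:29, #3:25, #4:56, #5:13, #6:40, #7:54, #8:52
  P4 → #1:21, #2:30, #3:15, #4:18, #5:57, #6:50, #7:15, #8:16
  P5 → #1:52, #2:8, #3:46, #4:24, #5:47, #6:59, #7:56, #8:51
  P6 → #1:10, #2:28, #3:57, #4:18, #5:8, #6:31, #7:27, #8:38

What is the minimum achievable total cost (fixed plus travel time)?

Open {P4, P6}: assign each demand point to its cheapest open site.
  #1→P6 10, #2→P6 28, #3→P4 15, #4→P4 18, #5→P6 8, #6→P6 31, #7→P4 15, #8→P4 16
  travel time 141, fixed 58 → total 199.
Compare {P4, P5, P6}: travel time 121 + fixed 91 = 212.
Compare {P2, P4, P6}: travel time 113 + fixed 109 = 222.
Compare {P2, P6}: travel time 153 + fixed 82 = 235.
All other subsets cost ≥ 212. Minimum total cost: 199.

199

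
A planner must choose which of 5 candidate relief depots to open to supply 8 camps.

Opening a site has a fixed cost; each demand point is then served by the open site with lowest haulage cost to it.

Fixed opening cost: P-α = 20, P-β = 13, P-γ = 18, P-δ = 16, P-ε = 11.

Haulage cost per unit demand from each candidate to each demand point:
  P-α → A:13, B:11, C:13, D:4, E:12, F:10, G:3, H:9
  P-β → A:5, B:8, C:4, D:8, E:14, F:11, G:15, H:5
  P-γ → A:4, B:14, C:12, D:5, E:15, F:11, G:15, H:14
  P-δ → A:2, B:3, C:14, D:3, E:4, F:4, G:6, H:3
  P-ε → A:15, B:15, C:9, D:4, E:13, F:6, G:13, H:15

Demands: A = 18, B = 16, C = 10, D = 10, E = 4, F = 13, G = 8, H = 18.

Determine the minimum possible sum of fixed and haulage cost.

Open {P-α, P-β, P-δ}: assign each demand point to its cheapest open site.
  A→P-δ 18×2=36, B→P-δ 16×3=48, C→P-β 10×4=40, D→P-δ 10×3=30, E→P-δ 4×4=16, F→P-δ 13×4=52, G→P-α 8×3=24, H→P-δ 18×3=54
  haulage cost 300, fixed 49 → total 349.
Compare {P-β, P-δ}: haulage cost 324 + fixed 29 = 353.
Compare {P-α, P-β, P-δ, P-ε}: haulage cost 300 + fixed 60 = 360.
Compare {P-β, P-δ, P-ε}: haulage cost 324 + fixed 40 = 364.
All other subsets cost ≥ 353. Minimum total cost: 349.

349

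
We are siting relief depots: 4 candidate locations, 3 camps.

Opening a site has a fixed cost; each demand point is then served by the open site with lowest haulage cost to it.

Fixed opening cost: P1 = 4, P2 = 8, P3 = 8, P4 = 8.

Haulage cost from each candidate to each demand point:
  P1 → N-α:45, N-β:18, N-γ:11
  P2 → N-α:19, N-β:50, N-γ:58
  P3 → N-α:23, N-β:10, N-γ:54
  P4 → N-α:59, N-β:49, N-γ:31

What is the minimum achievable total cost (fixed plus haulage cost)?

Open {P1, P3}: assign each demand point to its cheapest open site.
  N-α→P3 23, N-β→P3 10, N-γ→P1 11
  haulage cost 44, fixed 12 → total 56.
Compare {P1, P2}: haulage cost 48 + fixed 12 = 60.
Compare {P1, P2, P3}: haulage cost 40 + fixed 20 = 60.
Compare {P1, P3, P4}: haulage cost 44 + fixed 20 = 64.
All other subsets cost ≥ 60. Minimum total cost: 56.

56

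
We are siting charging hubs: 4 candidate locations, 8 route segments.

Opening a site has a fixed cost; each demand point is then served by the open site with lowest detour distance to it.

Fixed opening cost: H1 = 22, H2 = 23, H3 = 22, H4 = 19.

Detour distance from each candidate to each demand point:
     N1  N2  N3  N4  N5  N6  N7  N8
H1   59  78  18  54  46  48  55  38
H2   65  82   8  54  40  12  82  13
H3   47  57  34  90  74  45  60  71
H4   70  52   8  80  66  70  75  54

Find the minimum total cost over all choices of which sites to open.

Open {H2, H3}: assign each demand point to its cheapest open site.
  N1→H3 47, N2→H3 57, N3→H2 8, N4→H2 54, N5→H2 40, N6→H2 12, N7→H3 60, N8→H2 13
  detour distance 291, fixed 45 → total 336.
Compare {H2, H3, H4}: detour distance 286 + fixed 64 = 350.
Compare {H1, H2, H3}: detour distance 286 + fixed 67 = 353.
Compare {H1, H2, H4}: detour distance 293 + fixed 64 = 357.
All other subsets cost ≥ 350. Minimum total cost: 336.

336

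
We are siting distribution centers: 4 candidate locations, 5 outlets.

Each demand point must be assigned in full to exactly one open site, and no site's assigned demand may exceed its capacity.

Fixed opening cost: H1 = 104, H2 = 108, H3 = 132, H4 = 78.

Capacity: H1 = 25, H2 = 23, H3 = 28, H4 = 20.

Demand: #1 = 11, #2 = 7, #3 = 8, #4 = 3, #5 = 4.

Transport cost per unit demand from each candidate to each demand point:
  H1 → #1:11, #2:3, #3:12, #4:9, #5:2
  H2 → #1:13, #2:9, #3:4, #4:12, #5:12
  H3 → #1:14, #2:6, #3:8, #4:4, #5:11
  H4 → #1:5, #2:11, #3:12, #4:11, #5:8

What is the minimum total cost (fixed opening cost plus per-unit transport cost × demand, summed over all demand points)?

389

Open {H1, H4}; cheapest assignment that respects the capacities:
  H1 (cap 25, load 22): #2, #3, #4, #5 — cost 7×3 + 8×12 + 3×9 + 4×2 = 152
  H4 (cap 20, load 11): #1 — cost 11×5 = 55
  Shipping 207, fixed 182 → total 389.
  Any other capacity-feasible assignment to {H1, H4} ships for at least 207.
Compare {H2, H4}: its best feasible assignment gives total 401.
Compare {H3, H4}: its best feasible assignment gives total 415.
Every other set of open sites that can feasibly serve all demand totals ≥ 401 even under its best assignment. Minimum: 389.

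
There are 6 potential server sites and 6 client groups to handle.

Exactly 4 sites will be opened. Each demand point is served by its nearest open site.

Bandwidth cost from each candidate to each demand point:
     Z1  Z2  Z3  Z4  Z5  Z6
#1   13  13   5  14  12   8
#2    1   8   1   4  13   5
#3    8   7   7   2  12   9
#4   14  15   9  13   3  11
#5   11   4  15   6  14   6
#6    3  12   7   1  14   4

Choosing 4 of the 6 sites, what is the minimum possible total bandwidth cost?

14

Open {#2, #4, #5, #6}.
  Z1→#2 1, Z2→#5 4, Z3→#2 1, Z4→#6 1, Z5→#4 3, Z6→#6 4  ⇒ total 14.
Compare {#2, #3, #4, #5}: total 16.
Compare {#2, #3, #4, #6}: total 17.
No size-4 selection does better; minimum is 14.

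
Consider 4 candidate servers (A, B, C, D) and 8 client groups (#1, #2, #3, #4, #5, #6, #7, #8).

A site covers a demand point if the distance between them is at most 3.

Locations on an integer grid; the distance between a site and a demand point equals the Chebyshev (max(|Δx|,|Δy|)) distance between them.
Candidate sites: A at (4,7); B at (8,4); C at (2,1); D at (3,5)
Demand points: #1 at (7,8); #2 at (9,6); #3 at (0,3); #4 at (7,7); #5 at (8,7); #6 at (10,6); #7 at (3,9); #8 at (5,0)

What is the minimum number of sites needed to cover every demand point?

3

Coverage sets (demand points within 3 of each site):
  A: {#1, #4, #7}
  B: {#2, #4, #5, #6}
  C: {#3, #8}
  D: {#3}
No 2 sites suffice: every size-2 union leaves at least one demand point uncovered.
But {A, B, C} covers everything, so the minimum is 3.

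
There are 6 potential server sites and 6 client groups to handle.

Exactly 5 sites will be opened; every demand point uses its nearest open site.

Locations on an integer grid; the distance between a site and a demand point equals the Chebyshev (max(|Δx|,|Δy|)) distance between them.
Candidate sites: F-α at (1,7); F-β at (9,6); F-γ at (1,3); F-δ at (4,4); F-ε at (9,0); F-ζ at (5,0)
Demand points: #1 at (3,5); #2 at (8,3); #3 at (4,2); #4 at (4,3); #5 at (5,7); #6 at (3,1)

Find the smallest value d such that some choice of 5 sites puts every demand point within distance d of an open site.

Open {F-α, F-β, F-γ, F-δ, F-ε}.
  Farthest demand point is #2 at distance 3 (to F-β); all others are ≤ 3.
With {F-α, F-β, F-γ, F-δ, F-ζ} the worst case is 3.
With {F-α, F-β, F-δ, F-ε, F-ζ} the worst case is 3.
No size-5 selection achieves below 3.

3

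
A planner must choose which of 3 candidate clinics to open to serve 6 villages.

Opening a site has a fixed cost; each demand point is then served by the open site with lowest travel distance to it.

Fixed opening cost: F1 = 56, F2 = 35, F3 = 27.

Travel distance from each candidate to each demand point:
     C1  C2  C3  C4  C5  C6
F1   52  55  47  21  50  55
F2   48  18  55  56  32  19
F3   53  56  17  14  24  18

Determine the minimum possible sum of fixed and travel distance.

Open {F2, F3}: assign each demand point to its cheapest open site.
  C1→F2 48, C2→F2 18, C3→F3 17, C4→F3 14, C5→F3 24, C6→F3 18
  travel distance 139, fixed 62 → total 201.
Compare {F3}: travel distance 182 + fixed 27 = 209.
Compare {F1, F2, F3}: travel distance 139 + fixed 118 = 257.
Compare {F2}: travel distance 228 + fixed 35 = 263.
All other subsets cost ≥ 209. Minimum total cost: 201.

201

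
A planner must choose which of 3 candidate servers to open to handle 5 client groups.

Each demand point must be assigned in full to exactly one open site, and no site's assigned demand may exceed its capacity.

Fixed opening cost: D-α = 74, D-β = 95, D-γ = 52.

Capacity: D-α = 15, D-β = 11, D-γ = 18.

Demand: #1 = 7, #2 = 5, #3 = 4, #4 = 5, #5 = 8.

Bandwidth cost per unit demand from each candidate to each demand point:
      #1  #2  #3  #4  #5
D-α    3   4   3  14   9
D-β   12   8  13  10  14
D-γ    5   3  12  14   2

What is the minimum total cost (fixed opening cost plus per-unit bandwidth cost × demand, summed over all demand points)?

260

Open {D-α, D-γ}; cheapest assignment that respects the capacities:
  D-α (cap 15, load 11): #1, #3 — cost 7×3 + 4×3 = 33
  D-γ (cap 18, load 18): #2, #4, #5 — cost 5×3 + 5×14 + 8×2 = 101
  Shipping 134, fixed 126 → total 260.
  Any other capacity-feasible assignment to {D-α, D-γ} ships for at least 134.
Compare {D-α, D-β, D-γ}: its best feasible assignment gives total 335.
Compare {D-β, D-γ}: its best feasible assignment gives total 384.
Every other set of open sites that can feasibly serve all demand totals ≥ 335 even under its best assignment. Minimum: 260.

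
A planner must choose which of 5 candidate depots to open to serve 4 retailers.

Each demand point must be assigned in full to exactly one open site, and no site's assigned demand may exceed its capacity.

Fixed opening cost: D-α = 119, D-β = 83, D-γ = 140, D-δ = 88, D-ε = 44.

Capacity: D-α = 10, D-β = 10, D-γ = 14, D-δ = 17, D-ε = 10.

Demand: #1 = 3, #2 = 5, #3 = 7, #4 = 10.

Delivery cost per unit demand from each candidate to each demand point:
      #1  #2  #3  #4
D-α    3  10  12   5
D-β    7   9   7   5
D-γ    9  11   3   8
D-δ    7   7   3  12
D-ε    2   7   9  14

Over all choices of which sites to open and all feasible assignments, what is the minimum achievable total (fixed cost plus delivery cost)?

298

Open {D-β, D-δ}; cheapest assignment that respects the capacities:
  D-β (cap 10, load 10): #4 — cost 10×5 = 50
  D-δ (cap 17, load 15): #1, #2, #3 — cost 3×7 + 5×7 + 7×3 = 77
  Shipping 127, fixed 171 → total 298.
  Any other capacity-feasible assignment to {D-β, D-δ} ships for at least 127.
Compare {D-δ, D-ε}: its best feasible assignment gives total 314.
Compare {D-β, D-δ, D-ε}: its best feasible assignment gives total 327.
Every other set of open sites that can feasibly serve all demand totals ≥ 314 even under its best assignment. Minimum: 298.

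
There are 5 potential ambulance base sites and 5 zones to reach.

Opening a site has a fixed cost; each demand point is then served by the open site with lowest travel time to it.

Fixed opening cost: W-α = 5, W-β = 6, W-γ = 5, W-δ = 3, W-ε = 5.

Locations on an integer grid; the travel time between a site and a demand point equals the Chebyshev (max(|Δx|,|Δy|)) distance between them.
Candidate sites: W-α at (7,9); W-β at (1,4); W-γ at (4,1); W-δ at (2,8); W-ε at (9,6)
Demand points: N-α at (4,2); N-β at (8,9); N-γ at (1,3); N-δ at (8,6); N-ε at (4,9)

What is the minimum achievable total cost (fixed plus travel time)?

Open {W-α, W-γ}: assign each demand point to its cheapest open site.
  N-α→W-γ 1, N-β→W-α 1, N-γ→W-γ 3, N-δ→W-α 3, N-ε→W-α 3
  travel time 11, fixed 10 → total 21.
Compare {W-α, W-β}: travel time 11 + fixed 11 = 22.
Compare {W-γ, W-ε}: travel time 13 + fixed 10 = 23.
Compare {W-α, W-γ, W-δ}: travel time 10 + fixed 13 = 23.
All other subsets cost ≥ 22. Minimum total cost: 21.

21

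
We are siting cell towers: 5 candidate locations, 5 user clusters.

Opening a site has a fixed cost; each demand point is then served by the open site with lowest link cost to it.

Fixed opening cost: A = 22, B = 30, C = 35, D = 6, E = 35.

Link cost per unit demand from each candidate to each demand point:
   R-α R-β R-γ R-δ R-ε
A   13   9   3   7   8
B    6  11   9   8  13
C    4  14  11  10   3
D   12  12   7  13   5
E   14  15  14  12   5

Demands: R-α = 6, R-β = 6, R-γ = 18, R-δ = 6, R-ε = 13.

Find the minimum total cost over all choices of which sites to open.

270

Open {A, C}: assign each demand point to its cheapest open site.
  R-α→C 6×4=24, R-β→A 6×9=54, R-γ→A 18×3=54, R-δ→A 6×7=42, R-ε→C 13×3=39
  link cost 213, fixed 57 → total 270.
Compare {A, C, D}: link cost 213 + fixed 63 = 276.
Compare {A, B, C}: link cost 213 + fixed 87 = 300.
Compare {A, C, E}: link cost 213 + fixed 92 = 305.
All other subsets cost ≥ 276. Minimum total cost: 270.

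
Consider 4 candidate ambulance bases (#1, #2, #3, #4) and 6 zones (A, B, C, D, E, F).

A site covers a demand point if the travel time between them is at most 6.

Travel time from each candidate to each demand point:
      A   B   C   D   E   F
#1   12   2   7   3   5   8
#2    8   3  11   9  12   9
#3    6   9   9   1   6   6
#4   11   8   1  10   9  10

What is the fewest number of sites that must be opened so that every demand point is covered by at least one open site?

Coverage sets (demand points within 6 of each site):
  #1: {B, D, E}
  #2: {B}
  #3: {A, D, E, F}
  #4: {C}
No 2 sites suffice: every size-2 union leaves at least one demand point uncovered.
But {#1, #3, #4} covers everything, so the minimum is 3.

3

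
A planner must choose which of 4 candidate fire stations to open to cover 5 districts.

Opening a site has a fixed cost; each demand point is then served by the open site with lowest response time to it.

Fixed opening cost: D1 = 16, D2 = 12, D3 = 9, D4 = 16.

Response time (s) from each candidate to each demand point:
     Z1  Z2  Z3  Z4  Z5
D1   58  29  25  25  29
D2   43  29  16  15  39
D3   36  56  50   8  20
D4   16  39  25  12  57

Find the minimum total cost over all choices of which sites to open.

Open {D2, D3, D4}: assign each demand point to its cheapest open site.
  Z1→D4 16, Z2→D2 29, Z3→D2 16, Z4→D3 8, Z5→D3 20
  response time 89, fixed 37 → total 126.
Compare {D2, D3}: response time 109 + fixed 21 = 130.
Compare {D3, D4}: response time 108 + fixed 25 = 133.
Compare {D1, D3, D4}: response time 98 + fixed 41 = 139.
All other subsets cost ≥ 130. Minimum total cost: 126.

126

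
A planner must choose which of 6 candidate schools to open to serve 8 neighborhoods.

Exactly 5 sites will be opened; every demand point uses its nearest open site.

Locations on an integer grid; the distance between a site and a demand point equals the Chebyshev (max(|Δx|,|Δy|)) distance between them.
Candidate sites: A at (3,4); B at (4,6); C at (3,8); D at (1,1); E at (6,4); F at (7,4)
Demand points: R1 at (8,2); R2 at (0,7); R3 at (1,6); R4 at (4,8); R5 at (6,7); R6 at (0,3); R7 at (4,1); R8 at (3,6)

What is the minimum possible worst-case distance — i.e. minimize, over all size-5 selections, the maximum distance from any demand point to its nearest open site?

3

Open {A, B, C, D, E}.
  Farthest demand point is R2 at distance 3 (to A); all others are ≤ 3.
With {A, B, C, D, F} the worst case is 3.
With {A, B, C, E, F} the worst case is 3.
No size-5 selection achieves below 3.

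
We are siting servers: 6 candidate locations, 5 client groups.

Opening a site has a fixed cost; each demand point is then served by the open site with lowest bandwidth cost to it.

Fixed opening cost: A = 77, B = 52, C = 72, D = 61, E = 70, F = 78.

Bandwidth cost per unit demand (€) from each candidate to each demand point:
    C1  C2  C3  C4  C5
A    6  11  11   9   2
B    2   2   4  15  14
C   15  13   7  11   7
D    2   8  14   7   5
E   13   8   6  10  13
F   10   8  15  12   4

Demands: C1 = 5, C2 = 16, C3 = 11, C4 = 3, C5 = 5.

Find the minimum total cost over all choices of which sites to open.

Open {B, D}: assign each demand point to its cheapest open site.
  C1→B 5×2=10, C2→B 16×2=32, C3→B 11×4=44, C4→D 3×7=21, C5→D 5×5=25
  bandwidth cost 132, fixed 113 → total 245.
Compare {A, B}: bandwidth cost 123 + fixed 129 = 252.
Compare {B}: bandwidth cost 201 + fixed 52 = 253.
Compare {B, F}: bandwidth cost 142 + fixed 130 = 272.
All other subsets cost ≥ 252. Minimum total cost: 245.

245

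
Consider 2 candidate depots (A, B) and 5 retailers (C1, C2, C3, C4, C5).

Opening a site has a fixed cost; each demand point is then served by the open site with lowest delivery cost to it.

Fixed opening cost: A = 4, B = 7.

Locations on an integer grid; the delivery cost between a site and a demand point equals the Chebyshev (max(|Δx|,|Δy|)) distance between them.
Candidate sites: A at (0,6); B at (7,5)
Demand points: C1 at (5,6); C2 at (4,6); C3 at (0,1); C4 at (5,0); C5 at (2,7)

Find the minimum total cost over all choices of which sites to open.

26

Open {A}: assign each demand point to its cheapest open site.
  C1→A 5, C2→A 4, C3→A 5, C4→A 6, C5→A 2
  delivery cost 22, fixed 4 → total 26.
Compare {A, B}: delivery cost 17 + fixed 11 = 28.
Compare {B}: delivery cost 22 + fixed 7 = 29.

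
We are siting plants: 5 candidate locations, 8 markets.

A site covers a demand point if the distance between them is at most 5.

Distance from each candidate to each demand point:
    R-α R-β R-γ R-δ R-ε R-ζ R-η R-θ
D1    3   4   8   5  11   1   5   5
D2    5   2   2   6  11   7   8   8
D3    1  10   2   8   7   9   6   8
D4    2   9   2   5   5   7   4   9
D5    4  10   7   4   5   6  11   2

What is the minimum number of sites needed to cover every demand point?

Coverage sets (demand points within 5 of each site):
  D1: {R-α, R-β, R-δ, R-ζ, R-η, R-θ}
  D2: {R-α, R-β, R-γ}
  D3: {R-α, R-γ}
  D4: {R-α, R-γ, R-δ, R-ε, R-η}
  D5: {R-α, R-δ, R-ε, R-θ}
No single site covers all 8 demand points.
But {D1, D4} covers everything, so the minimum is 2.

2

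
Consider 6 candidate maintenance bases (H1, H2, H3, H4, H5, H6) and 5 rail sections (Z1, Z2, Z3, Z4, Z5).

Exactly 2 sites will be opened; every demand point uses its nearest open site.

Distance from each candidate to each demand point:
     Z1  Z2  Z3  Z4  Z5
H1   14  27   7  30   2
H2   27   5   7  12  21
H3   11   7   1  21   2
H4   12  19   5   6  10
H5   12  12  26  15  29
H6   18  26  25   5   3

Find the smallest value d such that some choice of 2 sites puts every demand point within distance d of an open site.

Open {H3, H4}.
  Farthest demand point is Z1 at distance 11 (to H3); all others are ≤ 11.
With {H3, H6} the worst case is 11.
With {H2, H3} the worst case is 12.
No size-2 selection achieves below 11.

11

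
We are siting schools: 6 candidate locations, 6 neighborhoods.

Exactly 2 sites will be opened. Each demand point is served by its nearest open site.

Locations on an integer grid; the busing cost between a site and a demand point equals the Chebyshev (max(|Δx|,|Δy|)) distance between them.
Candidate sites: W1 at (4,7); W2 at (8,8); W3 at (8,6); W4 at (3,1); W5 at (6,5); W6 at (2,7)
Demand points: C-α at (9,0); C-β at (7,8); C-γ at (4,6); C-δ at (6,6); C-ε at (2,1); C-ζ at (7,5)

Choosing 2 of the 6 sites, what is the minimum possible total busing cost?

Open {W4, W5}.
  C-α→W5 5, C-β→W5 3, C-γ→W5 2, C-δ→W5 1, C-ε→W4 1, C-ζ→W5 1  ⇒ total 13.
Compare {W2, W5}: total 14.
Compare {W1, W5}: total 15.
No size-2 selection does better; minimum is 13.

13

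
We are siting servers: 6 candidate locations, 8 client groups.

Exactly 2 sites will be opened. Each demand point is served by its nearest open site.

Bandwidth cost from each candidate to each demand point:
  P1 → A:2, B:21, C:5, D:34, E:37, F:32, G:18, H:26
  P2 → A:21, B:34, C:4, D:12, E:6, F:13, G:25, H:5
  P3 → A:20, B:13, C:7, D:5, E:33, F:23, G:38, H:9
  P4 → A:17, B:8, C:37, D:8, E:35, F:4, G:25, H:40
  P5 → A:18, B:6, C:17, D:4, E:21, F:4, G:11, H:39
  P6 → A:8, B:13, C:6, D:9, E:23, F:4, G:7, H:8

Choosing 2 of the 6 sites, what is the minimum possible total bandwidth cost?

56

Open {P2, P6}.
  A→P6 8, B→P6 13, C→P2 4, D→P6 9, E→P2 6, F→P6 4, G→P6 7, H→P2 5  ⇒ total 56.
Compare {P2, P5}: total 58.
Compare {P5, P6}: total 64.
No size-2 selection does better; minimum is 56.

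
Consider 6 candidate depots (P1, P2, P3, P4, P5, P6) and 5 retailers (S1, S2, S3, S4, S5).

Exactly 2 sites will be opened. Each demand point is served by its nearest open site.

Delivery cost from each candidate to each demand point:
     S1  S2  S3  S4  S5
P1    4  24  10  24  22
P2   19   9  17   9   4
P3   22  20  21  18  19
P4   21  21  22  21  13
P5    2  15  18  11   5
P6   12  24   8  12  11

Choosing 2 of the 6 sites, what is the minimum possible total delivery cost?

36

Open {P1, P2}.
  S1→P1 4, S2→P2 9, S3→P1 10, S4→P2 9, S5→P2 4  ⇒ total 36.
Compare {P2, P5}: total 41.
Compare {P5, P6}: total 41.
No size-2 selection does better; minimum is 36.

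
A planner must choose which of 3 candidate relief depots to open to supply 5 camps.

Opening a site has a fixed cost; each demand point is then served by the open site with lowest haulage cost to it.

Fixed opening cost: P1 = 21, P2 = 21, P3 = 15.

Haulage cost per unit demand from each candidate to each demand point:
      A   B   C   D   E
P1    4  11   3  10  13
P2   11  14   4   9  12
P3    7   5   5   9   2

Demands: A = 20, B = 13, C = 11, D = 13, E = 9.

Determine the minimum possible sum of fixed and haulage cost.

Open {P1, P3}: assign each demand point to its cheapest open site.
  A→P1 20×4=80, B→P3 13×5=65, C→P1 11×3=33, D→P3 13×9=117, E→P3 9×2=18
  haulage cost 313, fixed 36 → total 349.
Compare {P1, P2, P3}: haulage cost 313 + fixed 57 = 370.
Compare {P3}: haulage cost 395 + fixed 15 = 410.
Compare {P2, P3}: haulage cost 384 + fixed 36 = 420.
All other subsets cost ≥ 370. Minimum total cost: 349.

349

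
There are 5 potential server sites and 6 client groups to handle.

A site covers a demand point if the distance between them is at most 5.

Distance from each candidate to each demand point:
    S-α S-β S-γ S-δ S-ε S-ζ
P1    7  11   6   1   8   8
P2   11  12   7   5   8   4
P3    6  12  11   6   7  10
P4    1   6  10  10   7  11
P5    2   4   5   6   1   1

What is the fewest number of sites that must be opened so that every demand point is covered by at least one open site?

Coverage sets (demand points within 5 of each site):
  P1: {S-δ}
  P2: {S-δ, S-ζ}
  P3: {}
  P4: {S-α}
  P5: {S-α, S-β, S-γ, S-ε, S-ζ}
No single site covers all 6 demand points.
But {P1, P5} covers everything, so the minimum is 2.

2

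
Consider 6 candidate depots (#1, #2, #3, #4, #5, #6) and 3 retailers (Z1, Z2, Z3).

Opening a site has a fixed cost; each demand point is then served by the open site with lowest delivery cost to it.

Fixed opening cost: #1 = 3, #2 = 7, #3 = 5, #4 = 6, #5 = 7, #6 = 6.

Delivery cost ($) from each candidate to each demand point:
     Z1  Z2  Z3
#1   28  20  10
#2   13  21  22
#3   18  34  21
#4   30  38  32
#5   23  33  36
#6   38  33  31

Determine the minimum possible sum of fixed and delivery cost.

53

Open {#1, #2}: assign each demand point to its cheapest open site.
  Z1→#2 13, Z2→#1 20, Z3→#1 10
  delivery cost 43, fixed 10 → total 53.
Compare {#1, #3}: delivery cost 48 + fixed 8 = 56.
Compare {#1, #2, #3}: delivery cost 43 + fixed 15 = 58.
Compare {#1, #2, #4}: delivery cost 43 + fixed 16 = 59.
All other subsets cost ≥ 56. Minimum total cost: 53.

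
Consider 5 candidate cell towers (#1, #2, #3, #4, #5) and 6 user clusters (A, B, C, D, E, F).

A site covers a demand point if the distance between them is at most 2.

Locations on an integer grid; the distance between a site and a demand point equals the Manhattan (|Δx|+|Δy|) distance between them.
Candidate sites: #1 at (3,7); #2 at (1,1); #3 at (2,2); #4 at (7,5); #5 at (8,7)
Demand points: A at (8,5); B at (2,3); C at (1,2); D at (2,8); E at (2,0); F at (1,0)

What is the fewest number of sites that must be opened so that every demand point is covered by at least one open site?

4

Coverage sets (demand points within 2 of each site):
  #1: {D}
  #2: {C, E, F}
  #3: {B, C, E}
  #4: {A}
  #5: {A}
No 3 sites suffice: every size-3 union leaves at least one demand point uncovered.
But {#1, #2, #3, #4} covers everything, so the minimum is 4.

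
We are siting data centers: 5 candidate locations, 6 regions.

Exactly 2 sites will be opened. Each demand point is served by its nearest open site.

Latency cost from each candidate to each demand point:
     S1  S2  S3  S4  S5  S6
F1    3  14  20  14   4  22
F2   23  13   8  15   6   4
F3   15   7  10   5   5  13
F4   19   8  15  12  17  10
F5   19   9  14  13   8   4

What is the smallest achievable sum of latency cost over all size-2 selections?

Open {F1, F3}.
  S1→F1 3, S2→F3 7, S3→F3 10, S4→F3 5, S5→F1 4, S6→F3 13  ⇒ total 42.
Compare {F2, F3}: total 44.
Compare {F1, F2}: total 46.
No size-2 selection does better; minimum is 42.

42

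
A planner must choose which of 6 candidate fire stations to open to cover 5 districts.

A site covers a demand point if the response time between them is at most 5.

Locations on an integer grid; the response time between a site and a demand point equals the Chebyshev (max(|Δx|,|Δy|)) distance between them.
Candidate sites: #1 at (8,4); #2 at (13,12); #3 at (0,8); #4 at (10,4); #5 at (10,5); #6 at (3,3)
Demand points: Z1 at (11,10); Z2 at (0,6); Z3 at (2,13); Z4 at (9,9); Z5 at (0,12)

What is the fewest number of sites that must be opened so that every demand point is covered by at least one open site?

2

Coverage sets (demand points within 5 of each site):
  #1: {Z4}
  #2: {Z1, Z4}
  #3: {Z2, Z3, Z5}
  #4: {Z4}
  #5: {Z1, Z4}
  #6: {Z2}
No single site covers all 5 demand points.
But {#2, #3} covers everything, so the minimum is 2.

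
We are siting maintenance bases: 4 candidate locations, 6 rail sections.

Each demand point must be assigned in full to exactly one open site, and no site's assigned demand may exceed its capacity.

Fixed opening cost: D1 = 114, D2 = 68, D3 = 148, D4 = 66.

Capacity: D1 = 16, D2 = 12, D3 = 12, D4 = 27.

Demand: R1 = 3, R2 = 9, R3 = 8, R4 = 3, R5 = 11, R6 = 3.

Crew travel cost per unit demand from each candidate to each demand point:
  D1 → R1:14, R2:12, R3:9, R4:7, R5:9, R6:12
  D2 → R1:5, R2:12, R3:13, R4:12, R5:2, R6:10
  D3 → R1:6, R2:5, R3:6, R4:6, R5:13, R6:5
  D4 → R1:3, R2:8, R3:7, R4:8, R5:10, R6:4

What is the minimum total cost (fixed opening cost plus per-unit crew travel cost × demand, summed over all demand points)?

329

Open {D2, D4}; cheapest assignment that respects the capacities:
  D2 (cap 12, load 11): R5 — cost 11×2 = 22
  D4 (cap 27, load 26): R1, R2, R3, R4, R6 — cost 3×3 + 9×8 + 8×7 + 3×8 + 3×4 = 173
  Shipping 195, fixed 134 → total 329.
  Any other capacity-feasible assignment to {D2, D4} ships for at least 195.
Compare {D1, D2, D4}: its best feasible assignment gives total 440.
Compare {D2, D3, D4}: its best feasible assignment gives total 444.
Every other set of open sites that can feasibly serve all demand totals ≥ 440 even under its best assignment. Minimum: 329.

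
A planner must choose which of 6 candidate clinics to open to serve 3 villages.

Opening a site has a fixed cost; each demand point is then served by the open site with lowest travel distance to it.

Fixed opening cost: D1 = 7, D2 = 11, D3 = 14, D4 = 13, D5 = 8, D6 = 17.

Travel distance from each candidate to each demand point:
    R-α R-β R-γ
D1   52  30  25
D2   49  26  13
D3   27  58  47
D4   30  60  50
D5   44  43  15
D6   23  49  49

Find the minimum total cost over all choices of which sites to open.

90

Open {D2, D6}: assign each demand point to its cheapest open site.
  R-α→D6 23, R-β→D2 26, R-γ→D2 13
  travel distance 62, fixed 28 → total 90.
Compare {D2, D3}: travel distance 66 + fixed 25 = 91.
Compare {D2, D4}: travel distance 69 + fixed 24 = 93.
Compare {D1, D2, D6}: travel distance 62 + fixed 35 = 97.
All other subsets cost ≥ 91. Minimum total cost: 90.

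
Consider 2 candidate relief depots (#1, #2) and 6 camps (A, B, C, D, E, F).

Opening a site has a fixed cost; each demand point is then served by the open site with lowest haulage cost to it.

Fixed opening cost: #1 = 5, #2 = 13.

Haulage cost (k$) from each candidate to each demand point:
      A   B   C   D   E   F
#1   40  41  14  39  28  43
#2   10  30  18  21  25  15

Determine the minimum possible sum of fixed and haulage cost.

132

Open {#2}: assign each demand point to its cheapest open site.
  A→#2 10, B→#2 30, C→#2 18, D→#2 21, E→#2 25, F→#2 15
  haulage cost 119, fixed 13 → total 132.
Compare {#1, #2}: haulage cost 115 + fixed 18 = 133.
Compare {#1}: haulage cost 205 + fixed 5 = 210.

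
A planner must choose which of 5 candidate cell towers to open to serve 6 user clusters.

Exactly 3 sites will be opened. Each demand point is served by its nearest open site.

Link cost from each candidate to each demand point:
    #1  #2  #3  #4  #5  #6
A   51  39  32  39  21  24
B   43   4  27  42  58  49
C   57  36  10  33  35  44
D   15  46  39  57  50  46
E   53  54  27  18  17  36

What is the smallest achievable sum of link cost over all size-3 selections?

117

Open {B, D, E}.
  #1→D 15, #2→B 4, #3→B 27, #4→E 18, #5→E 17, #6→E 36  ⇒ total 117.
Compare {B, C, E}: total 128.
Compare {A, B, D}: total 130.
No size-3 selection does better; minimum is 117.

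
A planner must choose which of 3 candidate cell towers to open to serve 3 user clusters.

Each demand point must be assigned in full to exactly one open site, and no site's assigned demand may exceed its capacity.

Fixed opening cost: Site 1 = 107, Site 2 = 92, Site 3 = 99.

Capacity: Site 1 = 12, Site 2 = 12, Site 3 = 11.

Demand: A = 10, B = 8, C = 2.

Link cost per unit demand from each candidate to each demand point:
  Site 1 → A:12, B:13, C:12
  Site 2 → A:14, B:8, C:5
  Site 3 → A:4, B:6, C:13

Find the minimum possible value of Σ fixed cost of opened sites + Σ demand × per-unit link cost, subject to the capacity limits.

Open {Site 2, Site 3}; cheapest assignment that respects the capacities:
  Site 2 (cap 12, load 10): B, C — cost 8×8 + 2×5 = 74
  Site 3 (cap 11, load 10): A — cost 10×4 = 40
  Shipping 114, fixed 191 → total 305.
  Any other capacity-feasible assignment to {Site 2, Site 3} ships for at least 114.
Compare {Site 1, Site 3}: its best feasible assignment gives total 374.
Compare {Site 1, Site 2}: its best feasible assignment gives total 393.
Every other set of open sites that can feasibly serve all demand totals ≥ 374 even under its best assignment. Minimum: 305.

305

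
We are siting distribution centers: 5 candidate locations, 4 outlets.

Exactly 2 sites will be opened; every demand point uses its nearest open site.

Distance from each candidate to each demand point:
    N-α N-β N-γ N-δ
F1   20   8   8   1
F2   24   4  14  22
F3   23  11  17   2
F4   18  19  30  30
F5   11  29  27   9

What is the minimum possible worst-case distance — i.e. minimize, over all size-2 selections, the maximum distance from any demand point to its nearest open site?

11

Open {F1, F5}.
  Farthest demand point is N-α at distance 11 (to F5); all others are ≤ 11.
With {F2, F5} the worst case is 14.
With {F3, F5} the worst case is 17.
No size-2 selection achieves below 11.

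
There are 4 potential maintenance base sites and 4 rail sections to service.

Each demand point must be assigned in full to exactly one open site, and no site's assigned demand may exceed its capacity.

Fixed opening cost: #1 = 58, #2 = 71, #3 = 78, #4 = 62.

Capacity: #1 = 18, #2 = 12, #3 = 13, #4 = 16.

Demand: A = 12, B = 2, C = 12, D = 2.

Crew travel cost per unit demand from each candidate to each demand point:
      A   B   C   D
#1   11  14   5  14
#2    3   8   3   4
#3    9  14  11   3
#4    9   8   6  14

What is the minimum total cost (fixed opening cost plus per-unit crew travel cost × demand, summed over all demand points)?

Open {#1, #2}; cheapest assignment that respects the capacities:
  #1 (cap 18, load 16): B, C, D — cost 2×14 + 12×5 + 2×14 = 116
  #2 (cap 12, load 12): A — cost 12×3 = 36
  Shipping 152, fixed 129 → total 281.
  Any other capacity-feasible assignment to {#1, #2} ships for at least 152.
Compare {#2, #4}: its best feasible assignment gives total 285.
Compare {#1, #2, #4}: its best feasible assignment gives total 331.
Every other set of open sites that can feasibly serve all demand totals ≥ 285 even under its best assignment. Minimum: 281.

281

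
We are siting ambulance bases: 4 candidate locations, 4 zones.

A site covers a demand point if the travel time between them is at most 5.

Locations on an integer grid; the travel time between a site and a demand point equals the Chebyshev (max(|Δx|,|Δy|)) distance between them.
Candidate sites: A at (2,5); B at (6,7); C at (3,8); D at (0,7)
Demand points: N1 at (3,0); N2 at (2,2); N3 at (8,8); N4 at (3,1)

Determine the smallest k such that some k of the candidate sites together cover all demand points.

2

Coverage sets (demand points within 5 of each site):
  A: {N1, N2, N4}
  B: {N2, N3}
  C: {N3}
  D: {N2}
No single site covers all 4 demand points.
But {A, B} covers everything, so the minimum is 2.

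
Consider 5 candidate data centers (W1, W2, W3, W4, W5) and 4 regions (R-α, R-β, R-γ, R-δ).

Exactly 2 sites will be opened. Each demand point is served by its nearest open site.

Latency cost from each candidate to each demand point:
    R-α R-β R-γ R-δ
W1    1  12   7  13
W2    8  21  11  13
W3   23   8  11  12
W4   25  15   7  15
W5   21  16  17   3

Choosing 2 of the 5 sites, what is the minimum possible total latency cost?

Open {W1, W5}.
  R-α→W1 1, R-β→W1 12, R-γ→W1 7, R-δ→W5 3  ⇒ total 23.
Compare {W1, W3}: total 28.
Compare {W1, W2}: total 33.
No size-2 selection does better; minimum is 23.

23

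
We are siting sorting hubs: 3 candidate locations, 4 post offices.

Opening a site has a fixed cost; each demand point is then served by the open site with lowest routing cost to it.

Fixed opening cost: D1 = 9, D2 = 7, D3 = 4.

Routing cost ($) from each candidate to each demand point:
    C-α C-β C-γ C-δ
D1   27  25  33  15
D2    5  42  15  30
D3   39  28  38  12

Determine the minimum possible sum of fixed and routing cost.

Open {D2, D3}: assign each demand point to its cheapest open site.
  C-α→D2 5, C-β→D3 28, C-γ→D2 15, C-δ→D3 12
  routing cost 60, fixed 11 → total 71.
Compare {D1, D2}: routing cost 60 + fixed 16 = 76.
Compare {D1, D2, D3}: routing cost 57 + fixed 20 = 77.
Compare {D2}: routing cost 92 + fixed 7 = 99.
All other subsets cost ≥ 76. Minimum total cost: 71.

71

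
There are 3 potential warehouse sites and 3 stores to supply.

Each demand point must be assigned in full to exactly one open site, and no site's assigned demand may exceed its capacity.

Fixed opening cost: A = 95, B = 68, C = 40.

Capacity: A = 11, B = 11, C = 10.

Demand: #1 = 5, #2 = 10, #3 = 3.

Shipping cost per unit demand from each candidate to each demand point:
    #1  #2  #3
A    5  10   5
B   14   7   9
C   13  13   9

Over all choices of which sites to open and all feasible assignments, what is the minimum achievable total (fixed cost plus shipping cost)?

Open {B, C}; cheapest assignment that respects the capacities:
  B (cap 11, load 10): #2 — cost 10×7 = 70
  C (cap 10, load 8): #1, #3 — cost 5×13 + 3×9 = 92
  Shipping 162, fixed 108 → total 270.
  Any other capacity-feasible assignment to {B, C} ships for at least 162.
Compare {A, B}: its best feasible assignment gives total 273.
Compare {A, C}: its best feasible assignment gives total 305.
Every other set of open sites that can feasibly serve all demand totals ≥ 273 even under its best assignment. Minimum: 270.

270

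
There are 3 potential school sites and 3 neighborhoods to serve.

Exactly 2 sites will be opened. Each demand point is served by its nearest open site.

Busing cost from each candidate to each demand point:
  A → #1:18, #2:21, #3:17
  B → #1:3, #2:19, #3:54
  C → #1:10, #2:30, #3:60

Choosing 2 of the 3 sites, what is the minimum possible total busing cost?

Open {A, B}.
  #1→B 3, #2→B 19, #3→A 17  ⇒ total 39.
Compare {A, C}: total 48.
Compare {B, C}: total 76.

39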